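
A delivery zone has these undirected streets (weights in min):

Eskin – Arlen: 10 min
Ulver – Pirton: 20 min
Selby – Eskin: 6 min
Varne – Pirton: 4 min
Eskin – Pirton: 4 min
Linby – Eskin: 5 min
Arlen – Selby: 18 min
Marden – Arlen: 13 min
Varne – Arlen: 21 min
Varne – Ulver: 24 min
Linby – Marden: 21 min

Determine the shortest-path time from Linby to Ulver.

Running Dijkstra from Linby:
Linby: 0
Eskin: 5  (via Linby)
Pirton: 9  (via Eskin)
Selby: 11  (via Eskin)
Varne: 13  (via Pirton)
Arlen: 15  (via Eskin)
Marden: 21  (via Linby)
Ulver: 29  (via Pirton)
Shortest route: Linby → Eskin → Pirton → Ulver = 29 min.

29 min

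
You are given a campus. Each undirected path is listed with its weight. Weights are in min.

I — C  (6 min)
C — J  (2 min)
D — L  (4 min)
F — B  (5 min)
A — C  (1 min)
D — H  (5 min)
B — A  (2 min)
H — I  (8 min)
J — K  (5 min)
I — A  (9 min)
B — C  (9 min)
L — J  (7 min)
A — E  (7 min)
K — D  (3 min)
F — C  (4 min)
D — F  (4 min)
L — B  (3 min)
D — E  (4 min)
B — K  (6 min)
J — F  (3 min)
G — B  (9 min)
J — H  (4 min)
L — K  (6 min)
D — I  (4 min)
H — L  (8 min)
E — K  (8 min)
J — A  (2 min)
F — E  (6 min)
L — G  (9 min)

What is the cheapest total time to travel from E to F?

Compare a few routes:
E–A–C–F: 7+1+4 = 12
E–F: 6 = 6
E–D–F: 4+4 = 8
E–A–J–F: 7+2+3 = 12
The minimum is 6 min via E–F.

6 min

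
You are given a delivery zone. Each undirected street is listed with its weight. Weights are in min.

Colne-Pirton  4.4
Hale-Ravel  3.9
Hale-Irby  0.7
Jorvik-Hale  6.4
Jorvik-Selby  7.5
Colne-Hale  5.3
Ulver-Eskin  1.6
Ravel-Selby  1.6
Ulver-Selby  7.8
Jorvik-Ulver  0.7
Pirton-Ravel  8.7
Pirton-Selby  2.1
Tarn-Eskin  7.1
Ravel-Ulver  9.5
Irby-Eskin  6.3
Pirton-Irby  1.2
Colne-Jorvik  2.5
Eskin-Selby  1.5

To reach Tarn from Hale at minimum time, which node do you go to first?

Irby

Enumerating some paths:
Hale → Ravel → Selby → Eskin → Tarn: 3.9+1.6+1.5+7.1 = 14.1
Hale → Irby → Eskin → Tarn: 0.7+6.3+7.1 = 14.1
Hale → Jorvik → Ulver → Eskin → Tarn: 6.4+0.7+1.6+7.1 = 15.8
Hale → Irby → Pirton → Selby → Eskin → Tarn: 0.7+1.2+2.1+1.5+7.1 = 12.6
The minimum is 12.6 min via Hale → Irby → Pirton → Selby → Eskin → Tarn.
So from Hale the first move is to Irby.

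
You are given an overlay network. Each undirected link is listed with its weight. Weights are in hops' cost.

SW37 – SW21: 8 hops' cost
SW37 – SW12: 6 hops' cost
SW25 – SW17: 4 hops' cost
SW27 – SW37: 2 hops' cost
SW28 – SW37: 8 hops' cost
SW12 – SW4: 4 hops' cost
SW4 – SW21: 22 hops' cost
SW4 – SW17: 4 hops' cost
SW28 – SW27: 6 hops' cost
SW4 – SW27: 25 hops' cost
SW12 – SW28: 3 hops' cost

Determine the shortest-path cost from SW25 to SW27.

20 hops' cost

Compare a few routes:
SW25–SW17–SW4–SW12–SW28–SW27: 4+4+4+3+6 = 21
SW25–SW17–SW4–SW12–SW37–SW27: 4+4+4+6+2 = 20
SW25–SW17–SW4–SW12–SW28–SW37–SW27: 4+4+4+3+8+2 = 25
SW25–SW17–SW4–SW12–SW37–SW28–SW27: 4+4+4+6+8+6 = 32
The minimum is 20 hops' cost via SW25–SW17–SW4–SW12–SW37–SW27.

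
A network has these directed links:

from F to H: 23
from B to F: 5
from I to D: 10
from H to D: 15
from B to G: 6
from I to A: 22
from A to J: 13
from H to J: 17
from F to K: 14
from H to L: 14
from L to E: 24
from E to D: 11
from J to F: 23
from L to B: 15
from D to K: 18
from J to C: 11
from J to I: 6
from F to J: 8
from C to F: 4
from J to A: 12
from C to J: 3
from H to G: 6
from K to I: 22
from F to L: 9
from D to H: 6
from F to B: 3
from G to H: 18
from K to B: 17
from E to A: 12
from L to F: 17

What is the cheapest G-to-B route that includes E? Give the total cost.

99

Best G to E: G–H–L–E costing 56
Best E to B: E–A–J–C–F–B costing 43
Total via E: 56 + 43 = 99.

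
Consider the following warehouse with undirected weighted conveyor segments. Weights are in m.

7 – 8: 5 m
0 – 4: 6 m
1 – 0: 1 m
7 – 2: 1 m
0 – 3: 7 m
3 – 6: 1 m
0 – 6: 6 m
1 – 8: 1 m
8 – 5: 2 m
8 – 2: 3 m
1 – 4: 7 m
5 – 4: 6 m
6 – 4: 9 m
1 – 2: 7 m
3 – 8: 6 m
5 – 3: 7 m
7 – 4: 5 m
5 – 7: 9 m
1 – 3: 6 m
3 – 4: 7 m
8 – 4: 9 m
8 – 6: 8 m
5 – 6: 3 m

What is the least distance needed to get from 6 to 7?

Compare a few routes:
6 → 3 → 8 → 2 → 7: 1+6+3+1 = 11
6 → 5 → 8 → 2 → 7: 3+2+3+1 = 9
6 → 5 → 8 → 7: 3+2+5 = 10
The minimum is 9 m via 6 → 5 → 8 → 2 → 7.

9 m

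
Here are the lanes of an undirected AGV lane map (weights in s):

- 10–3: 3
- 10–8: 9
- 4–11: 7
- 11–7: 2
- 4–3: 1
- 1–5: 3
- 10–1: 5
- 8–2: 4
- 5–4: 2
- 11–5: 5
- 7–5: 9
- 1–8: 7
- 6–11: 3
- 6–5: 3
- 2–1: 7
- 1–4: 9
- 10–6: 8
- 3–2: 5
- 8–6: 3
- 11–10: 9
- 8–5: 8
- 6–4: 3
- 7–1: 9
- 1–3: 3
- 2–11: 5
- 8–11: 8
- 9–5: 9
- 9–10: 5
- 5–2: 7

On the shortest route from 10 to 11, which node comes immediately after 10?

Enumerating some paths:
10–3–4–6–11: 3+1+3+3 = 10
10–11: 9 = 9
The minimum is 9 s via 10–11.
So from 10 the first move is to 11.

11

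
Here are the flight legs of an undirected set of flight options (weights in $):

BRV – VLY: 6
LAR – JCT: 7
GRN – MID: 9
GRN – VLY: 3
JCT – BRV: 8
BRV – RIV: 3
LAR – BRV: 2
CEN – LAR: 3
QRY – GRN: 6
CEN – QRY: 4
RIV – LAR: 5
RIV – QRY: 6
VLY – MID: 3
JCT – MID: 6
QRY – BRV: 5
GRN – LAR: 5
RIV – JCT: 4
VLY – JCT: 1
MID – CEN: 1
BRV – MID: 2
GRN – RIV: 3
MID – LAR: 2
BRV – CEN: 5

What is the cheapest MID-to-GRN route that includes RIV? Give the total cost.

$8

Shortest MID→RIV: MID → BRV → RIV = 5
Best RIV to GRN: RIV → GRN costing 3
Total via RIV: 5 + 3 = $8.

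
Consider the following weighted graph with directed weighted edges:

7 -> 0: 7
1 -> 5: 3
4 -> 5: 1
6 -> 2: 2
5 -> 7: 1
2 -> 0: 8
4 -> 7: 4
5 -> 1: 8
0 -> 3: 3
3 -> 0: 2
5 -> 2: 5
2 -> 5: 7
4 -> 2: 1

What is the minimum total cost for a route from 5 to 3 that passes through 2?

16

Best 5 to 2: 5 → 2 costing 5
Shortest 2→3: 2 → 0 → 3 = 11
Total via 2: 5 + 11 = 16.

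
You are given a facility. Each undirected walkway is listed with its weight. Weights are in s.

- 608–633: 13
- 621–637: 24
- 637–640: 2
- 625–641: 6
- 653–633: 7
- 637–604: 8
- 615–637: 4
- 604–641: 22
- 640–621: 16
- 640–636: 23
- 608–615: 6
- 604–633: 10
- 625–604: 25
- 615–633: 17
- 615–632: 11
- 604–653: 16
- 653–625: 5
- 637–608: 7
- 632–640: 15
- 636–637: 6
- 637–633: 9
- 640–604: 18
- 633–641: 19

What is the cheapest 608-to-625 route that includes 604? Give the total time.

Shortest 608→604: 608–637–604 = 15
Best 604 to 625: 604–653–625 costing 21
Total via 604: 15 + 21 = 36 s.

36 s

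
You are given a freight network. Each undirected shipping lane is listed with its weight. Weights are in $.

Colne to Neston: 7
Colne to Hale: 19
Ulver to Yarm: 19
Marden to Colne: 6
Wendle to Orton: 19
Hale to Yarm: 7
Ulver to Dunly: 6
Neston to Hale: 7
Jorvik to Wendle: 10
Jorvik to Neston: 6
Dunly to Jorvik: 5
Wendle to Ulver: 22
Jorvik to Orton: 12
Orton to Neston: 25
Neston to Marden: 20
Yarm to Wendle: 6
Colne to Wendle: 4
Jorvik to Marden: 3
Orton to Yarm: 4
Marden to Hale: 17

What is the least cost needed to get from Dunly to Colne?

$14

Shortest distances from Dunly:
Dunly: 0
Jorvik: 5  (via Dunly)
Ulver: 6  (via Dunly)
Marden: 8  (via Jorvik)
Neston: 11  (via Jorvik)
Colne: 14  (via Marden)
Shortest route: Dunly → Jorvik → Marden → Colne = $14.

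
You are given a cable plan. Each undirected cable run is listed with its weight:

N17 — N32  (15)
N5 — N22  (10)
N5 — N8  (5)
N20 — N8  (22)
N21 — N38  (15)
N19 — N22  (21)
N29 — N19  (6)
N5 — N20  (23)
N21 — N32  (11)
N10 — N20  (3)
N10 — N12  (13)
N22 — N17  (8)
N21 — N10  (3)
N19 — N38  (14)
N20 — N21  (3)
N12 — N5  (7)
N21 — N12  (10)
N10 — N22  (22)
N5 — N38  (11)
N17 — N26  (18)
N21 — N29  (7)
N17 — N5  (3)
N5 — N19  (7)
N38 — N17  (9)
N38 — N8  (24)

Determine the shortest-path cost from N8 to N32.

Shortest distances from N8:
N8: 0
N5: 5  (via N8)
N17: 8  (via N5)
N12: 12  (via N5)
N19: 12  (via N5)
N22: 15  (via N5)
N38: 16  (via N5)
N29: 18  (via N19)
N20: 22  (via N8)
N21: 22  (via N12)
N32: 23  (via N17)
Shortest route: N8–N5–N17–N32 = 23.

23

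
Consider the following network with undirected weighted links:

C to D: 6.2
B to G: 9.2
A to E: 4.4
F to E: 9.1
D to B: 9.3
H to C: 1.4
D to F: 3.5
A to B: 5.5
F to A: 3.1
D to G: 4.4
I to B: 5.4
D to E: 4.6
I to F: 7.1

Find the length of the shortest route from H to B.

16.9

Shortest distances from H:
H: 0
C: 1.4  (via H)
D: 7.6  (via C)
F: 11.1  (via D)
G: 12  (via D)
E: 12.2  (via D)
A: 14.2  (via F)
B: 16.9  (via D)
Shortest route: H–C–D–B = 16.9.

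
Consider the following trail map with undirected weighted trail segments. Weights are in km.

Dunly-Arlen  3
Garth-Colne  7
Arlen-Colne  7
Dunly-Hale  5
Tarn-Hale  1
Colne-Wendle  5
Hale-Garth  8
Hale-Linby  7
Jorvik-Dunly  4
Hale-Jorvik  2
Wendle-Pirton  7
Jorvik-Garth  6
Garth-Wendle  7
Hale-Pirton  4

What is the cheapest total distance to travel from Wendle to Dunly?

Settle nodes by increasing distance from Wendle:
Wendle: 0
Colne: 5  (via Wendle)
Garth: 7  (via Wendle)
Pirton: 7  (via Wendle)
Hale: 11  (via Pirton)
Arlen: 12  (via Colne)
Tarn: 12  (via Hale)
Jorvik: 13  (via Garth)
Dunly: 15  (via Arlen)
Shortest route: Wendle–Colne–Arlen–Dunly = 15 km.

15 km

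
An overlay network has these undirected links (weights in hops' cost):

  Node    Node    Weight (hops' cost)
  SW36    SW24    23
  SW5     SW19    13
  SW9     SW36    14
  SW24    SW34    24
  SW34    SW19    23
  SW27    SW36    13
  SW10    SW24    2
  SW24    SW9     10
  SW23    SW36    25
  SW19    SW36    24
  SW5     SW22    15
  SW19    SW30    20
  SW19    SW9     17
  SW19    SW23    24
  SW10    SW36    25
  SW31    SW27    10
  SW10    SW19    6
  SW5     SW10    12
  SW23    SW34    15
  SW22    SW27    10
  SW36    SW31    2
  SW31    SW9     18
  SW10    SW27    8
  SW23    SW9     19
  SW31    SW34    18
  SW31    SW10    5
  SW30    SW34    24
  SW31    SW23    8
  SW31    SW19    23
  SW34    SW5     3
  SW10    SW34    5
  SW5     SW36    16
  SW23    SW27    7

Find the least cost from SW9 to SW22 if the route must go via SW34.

35 hops' cost

Shortest SW9→SW34: SW9–SW24–SW10–SW34 = 17
Best SW34 to SW22: SW34–SW5–SW22 costing 18
Total via SW34: 17 + 18 = 35 hops' cost.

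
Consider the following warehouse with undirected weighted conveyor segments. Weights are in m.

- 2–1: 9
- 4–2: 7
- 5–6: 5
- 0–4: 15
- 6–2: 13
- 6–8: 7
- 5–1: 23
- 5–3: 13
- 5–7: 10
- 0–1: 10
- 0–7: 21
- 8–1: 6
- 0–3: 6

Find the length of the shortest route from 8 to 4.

Settle nodes by increasing distance from 8:
8: 0
1: 6  (via 8)
6: 7  (via 8)
5: 12  (via 6)
2: 15  (via 1)
0: 16  (via 1)
3: 22  (via 0)
4: 22  (via 2)
Shortest route: 8 → 1 → 2 → 4 = 22 m.

22 m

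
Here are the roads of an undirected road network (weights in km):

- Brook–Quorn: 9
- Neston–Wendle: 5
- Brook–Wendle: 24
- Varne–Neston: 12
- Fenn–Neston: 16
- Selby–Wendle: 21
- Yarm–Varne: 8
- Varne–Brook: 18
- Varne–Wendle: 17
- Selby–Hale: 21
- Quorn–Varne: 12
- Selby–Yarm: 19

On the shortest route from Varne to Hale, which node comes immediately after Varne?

Yarm

Enumerating some paths:
Varne → Yarm → Selby → Hale: 8+19+21 = 48
Varne → Neston → Wendle → Selby → Hale: 12+5+21+21 = 59
Cheapest is Varne → Yarm → Selby → Hale at 48 km.
So from Varne the first move is to Yarm.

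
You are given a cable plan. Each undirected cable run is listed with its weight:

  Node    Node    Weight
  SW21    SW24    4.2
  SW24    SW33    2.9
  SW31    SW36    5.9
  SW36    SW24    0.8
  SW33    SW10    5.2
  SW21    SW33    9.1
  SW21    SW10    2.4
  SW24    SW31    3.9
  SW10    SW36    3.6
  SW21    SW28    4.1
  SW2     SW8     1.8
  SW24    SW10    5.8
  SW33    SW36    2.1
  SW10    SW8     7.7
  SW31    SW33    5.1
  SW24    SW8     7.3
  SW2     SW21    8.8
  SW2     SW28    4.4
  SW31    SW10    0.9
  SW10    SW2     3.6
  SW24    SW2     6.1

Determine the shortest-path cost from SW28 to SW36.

9.1

Enumerating some paths:
SW28–SW21–SW10–SW36: 4.1+2.4+3.6 = 10.1
SW28–SW2–SW24–SW36: 4.4+6.1+0.8 = 11.3
SW28–SW2–SW10–SW36: 4.4+3.6+3.6 = 11.6
SW28–SW21–SW24–SW36: 4.1+4.2+0.8 = 9.1
The minimum is 9.1 via SW28–SW21–SW24–SW36.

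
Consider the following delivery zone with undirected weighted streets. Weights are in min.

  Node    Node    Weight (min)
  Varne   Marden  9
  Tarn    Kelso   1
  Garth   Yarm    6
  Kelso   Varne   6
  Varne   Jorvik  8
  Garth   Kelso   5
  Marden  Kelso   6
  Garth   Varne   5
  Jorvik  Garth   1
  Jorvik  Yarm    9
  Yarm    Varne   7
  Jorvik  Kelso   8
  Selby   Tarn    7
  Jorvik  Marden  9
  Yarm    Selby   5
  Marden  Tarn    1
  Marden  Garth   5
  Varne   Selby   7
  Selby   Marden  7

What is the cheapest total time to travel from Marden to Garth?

Compare a few routes:
Marden → Tarn → Kelso → Garth: 1+1+5 = 7
Marden → Garth: 5 = 5
Cheapest is Marden → Garth at 5 min.

5 min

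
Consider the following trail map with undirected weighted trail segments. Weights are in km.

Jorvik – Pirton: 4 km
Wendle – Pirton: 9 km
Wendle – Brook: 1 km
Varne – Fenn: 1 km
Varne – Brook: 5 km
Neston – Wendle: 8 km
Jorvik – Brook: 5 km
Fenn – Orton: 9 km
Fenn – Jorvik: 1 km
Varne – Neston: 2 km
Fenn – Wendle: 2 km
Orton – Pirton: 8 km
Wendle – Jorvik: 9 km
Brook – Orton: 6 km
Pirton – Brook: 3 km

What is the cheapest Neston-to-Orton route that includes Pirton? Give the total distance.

16 km

Shortest Neston→Pirton: Neston–Varne–Fenn–Jorvik–Pirton = 8
Best Pirton to Orton: Pirton–Orton costing 8
Total via Pirton: 8 + 8 = 16 km.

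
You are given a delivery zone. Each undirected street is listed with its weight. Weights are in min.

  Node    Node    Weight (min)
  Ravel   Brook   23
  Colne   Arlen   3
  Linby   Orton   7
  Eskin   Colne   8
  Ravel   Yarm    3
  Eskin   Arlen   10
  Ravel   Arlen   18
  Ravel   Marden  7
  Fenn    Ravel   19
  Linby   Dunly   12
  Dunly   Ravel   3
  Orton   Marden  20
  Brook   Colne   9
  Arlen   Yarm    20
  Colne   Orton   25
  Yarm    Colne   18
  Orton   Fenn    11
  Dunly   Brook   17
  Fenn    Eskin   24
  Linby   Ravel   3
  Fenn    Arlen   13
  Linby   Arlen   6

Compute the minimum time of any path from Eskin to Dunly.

22 min

Shortest distances from Eskin:
Eskin: 0
Colne: 8  (via Eskin)
Arlen: 10  (via Eskin)
Linby: 16  (via Arlen)
Brook: 17  (via Colne)
Ravel: 19  (via Linby)
Yarm: 22  (via Ravel)
Dunly: 22  (via Ravel)
Shortest route: Eskin → Arlen → Linby → Ravel → Dunly = 22 min.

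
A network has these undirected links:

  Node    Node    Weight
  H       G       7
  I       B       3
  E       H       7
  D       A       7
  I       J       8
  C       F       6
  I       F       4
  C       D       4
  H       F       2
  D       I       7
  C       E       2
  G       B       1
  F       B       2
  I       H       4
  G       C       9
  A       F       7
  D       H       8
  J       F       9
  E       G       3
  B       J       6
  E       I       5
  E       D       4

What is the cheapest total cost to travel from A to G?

10

Running Dijkstra from A:
A: 0
D: 7  (via A)
F: 7  (via A)
B: 9  (via F)
H: 9  (via F)
G: 10  (via B)
Shortest route: A–F–B–G = 10.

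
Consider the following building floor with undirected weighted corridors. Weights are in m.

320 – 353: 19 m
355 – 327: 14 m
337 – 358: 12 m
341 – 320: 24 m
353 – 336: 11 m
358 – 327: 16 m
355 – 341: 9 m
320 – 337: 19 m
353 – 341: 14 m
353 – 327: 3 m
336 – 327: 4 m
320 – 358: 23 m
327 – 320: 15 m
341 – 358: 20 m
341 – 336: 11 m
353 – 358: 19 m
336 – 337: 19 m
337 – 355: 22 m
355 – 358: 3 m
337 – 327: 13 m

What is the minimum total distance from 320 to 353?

Settle nodes by increasing distance from 320:
320: 0
327: 15  (via 320)
353: 18  (via 327)
Shortest route: 320 → 327 → 353 = 18 m.

18 m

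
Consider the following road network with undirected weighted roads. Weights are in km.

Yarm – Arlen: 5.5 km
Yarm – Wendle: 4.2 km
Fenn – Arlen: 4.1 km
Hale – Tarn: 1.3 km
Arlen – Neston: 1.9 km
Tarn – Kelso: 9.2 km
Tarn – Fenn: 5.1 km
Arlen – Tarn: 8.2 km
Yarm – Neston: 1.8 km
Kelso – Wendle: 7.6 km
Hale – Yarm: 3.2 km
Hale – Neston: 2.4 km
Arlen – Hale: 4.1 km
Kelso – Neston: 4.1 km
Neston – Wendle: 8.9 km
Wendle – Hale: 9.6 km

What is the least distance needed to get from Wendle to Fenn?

Enumerating some paths:
Wendle - Yarm - Neston - Arlen - Fenn: 4.2+1.8+1.9+4.1 = 12
Wendle - Yarm - Arlen - Fenn: 4.2+5.5+4.1 = 13.8
Wendle - Yarm - Hale - Tarn - Fenn: 4.2+3.2+1.3+5.1 = 13.8
Cheapest is Wendle - Yarm - Neston - Arlen - Fenn at 12 km.

12 km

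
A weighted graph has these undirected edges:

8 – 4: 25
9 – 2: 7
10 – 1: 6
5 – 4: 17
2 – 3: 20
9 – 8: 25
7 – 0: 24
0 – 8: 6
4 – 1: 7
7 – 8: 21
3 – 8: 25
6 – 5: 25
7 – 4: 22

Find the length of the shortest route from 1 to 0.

Running Dijkstra from 1:
1: 0
10: 6  (via 1)
4: 7  (via 1)
5: 24  (via 4)
7: 29  (via 4)
8: 32  (via 4)
0: 38  (via 8)
Shortest route: 1 → 4 → 8 → 0 = 38.

38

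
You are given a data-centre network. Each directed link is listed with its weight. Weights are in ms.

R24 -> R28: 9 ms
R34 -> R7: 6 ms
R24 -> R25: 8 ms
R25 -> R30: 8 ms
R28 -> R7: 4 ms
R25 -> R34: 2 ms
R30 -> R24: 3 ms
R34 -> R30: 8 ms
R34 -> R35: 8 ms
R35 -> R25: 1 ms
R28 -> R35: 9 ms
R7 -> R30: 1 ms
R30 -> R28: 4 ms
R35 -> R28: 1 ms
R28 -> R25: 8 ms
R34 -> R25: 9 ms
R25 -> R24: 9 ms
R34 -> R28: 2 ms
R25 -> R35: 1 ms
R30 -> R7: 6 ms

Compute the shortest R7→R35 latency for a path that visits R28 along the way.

14 ms

Shortest R7→R28: R7–R30–R28 = 5
Shortest R28→R35: R28–R35 = 9
Total via R28: 5 + 9 = 14 ms.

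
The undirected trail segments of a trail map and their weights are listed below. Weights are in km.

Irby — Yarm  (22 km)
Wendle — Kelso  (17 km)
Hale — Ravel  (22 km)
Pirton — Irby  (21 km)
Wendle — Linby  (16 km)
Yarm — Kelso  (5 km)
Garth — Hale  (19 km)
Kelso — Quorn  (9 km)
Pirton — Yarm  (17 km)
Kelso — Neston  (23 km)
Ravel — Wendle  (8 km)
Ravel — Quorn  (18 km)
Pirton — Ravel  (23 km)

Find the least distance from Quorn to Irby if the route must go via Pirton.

Best Quorn to Pirton: Quorn–Kelso–Yarm–Pirton costing 31
Shortest Pirton→Irby: Pirton–Irby = 21
Total via Pirton: 31 + 21 = 52 km.

52 km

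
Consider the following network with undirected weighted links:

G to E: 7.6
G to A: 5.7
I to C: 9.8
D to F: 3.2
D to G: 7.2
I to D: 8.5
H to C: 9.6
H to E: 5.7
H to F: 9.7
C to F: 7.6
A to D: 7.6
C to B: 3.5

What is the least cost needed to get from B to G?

Candidate routes:
B - C - F - D - A - G: 3.5+7.6+3.2+7.6+5.7 = 27.6
B - C - H - E - G: 3.5+9.6+5.7+7.6 = 26.4
B - C - F - D - G: 3.5+7.6+3.2+7.2 = 21.5
The minimum is 21.5 via B - C - F - D - G.

21.5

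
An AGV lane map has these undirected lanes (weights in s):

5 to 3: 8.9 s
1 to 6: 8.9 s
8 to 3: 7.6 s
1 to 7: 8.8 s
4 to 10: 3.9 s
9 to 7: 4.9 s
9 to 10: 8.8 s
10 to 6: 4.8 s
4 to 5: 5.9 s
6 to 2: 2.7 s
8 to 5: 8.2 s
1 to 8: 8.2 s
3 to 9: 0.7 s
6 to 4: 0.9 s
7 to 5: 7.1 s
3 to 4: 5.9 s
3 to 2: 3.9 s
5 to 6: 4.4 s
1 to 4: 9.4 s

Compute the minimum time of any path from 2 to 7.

9.5 s

Enumerating some paths:
2–3–9–7: 3.9+0.7+4.9 = 9.5
2–6–5–7: 2.7+4.4+7.1 = 14.2
Cheapest is 2–3–9–7 at 9.5 s.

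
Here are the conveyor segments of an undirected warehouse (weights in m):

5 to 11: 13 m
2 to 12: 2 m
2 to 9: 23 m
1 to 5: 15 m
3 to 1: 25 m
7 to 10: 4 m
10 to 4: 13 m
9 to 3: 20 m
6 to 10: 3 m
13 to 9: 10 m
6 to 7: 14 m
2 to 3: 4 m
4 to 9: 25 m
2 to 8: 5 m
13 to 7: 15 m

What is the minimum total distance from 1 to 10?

Settle nodes by increasing distance from 1:
1: 0
5: 15  (via 1)
3: 25  (via 1)
11: 28  (via 5)
2: 29  (via 3)
12: 31  (via 2)
8: 34  (via 2)
9: 45  (via 3)
13: 55  (via 9)
4: 70  (via 9)
7: 70  (via 13)
10: 74  (via 7)
Shortest route: 1–3–9–13–7–10 = 74 m.

74 m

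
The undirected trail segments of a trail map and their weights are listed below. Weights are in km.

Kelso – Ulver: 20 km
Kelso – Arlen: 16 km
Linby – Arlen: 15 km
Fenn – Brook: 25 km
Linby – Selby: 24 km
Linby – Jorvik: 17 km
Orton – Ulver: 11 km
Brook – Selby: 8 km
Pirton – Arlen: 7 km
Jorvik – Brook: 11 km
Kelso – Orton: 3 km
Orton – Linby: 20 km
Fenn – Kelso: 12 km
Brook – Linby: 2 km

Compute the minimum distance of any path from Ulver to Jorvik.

44 km

Running Dijkstra from Ulver:
Ulver: 0
Orton: 11  (via Ulver)
Kelso: 14  (via Orton)
Fenn: 26  (via Kelso)
Arlen: 30  (via Kelso)
Linby: 31  (via Orton)
Brook: 33  (via Linby)
Pirton: 37  (via Arlen)
Selby: 41  (via Brook)
Jorvik: 44  (via Brook)
Shortest route: Ulver–Orton–Linby–Brook–Jorvik = 44 km.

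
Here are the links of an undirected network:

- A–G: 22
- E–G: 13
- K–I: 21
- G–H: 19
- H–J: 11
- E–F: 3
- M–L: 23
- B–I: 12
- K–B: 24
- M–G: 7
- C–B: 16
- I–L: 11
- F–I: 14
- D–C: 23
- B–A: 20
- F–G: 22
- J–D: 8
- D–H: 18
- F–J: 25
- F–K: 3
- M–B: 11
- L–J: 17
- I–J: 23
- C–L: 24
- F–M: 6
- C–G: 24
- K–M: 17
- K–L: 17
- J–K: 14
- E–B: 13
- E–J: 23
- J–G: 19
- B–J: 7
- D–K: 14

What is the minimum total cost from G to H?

19

Running Dijkstra from G:
G: 0
M: 7  (via G)
E: 13  (via G)
F: 13  (via M)
K: 16  (via F)
B: 18  (via M)
H: 19  (via G)
Shortest route: G → H = 19.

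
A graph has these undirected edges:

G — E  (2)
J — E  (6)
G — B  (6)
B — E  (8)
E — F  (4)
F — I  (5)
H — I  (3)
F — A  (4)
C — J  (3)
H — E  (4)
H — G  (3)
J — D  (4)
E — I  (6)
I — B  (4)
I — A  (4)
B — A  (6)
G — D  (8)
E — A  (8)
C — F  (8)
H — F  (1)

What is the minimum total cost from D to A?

16

Settle nodes by increasing distance from D:
D: 0
J: 4  (via D)
C: 7  (via J)
G: 8  (via D)
E: 10  (via J)
H: 11  (via G)
F: 12  (via H)
B: 14  (via G)
I: 14  (via H)
A: 16  (via F)
Shortest route: D → G → H → F → A = 16.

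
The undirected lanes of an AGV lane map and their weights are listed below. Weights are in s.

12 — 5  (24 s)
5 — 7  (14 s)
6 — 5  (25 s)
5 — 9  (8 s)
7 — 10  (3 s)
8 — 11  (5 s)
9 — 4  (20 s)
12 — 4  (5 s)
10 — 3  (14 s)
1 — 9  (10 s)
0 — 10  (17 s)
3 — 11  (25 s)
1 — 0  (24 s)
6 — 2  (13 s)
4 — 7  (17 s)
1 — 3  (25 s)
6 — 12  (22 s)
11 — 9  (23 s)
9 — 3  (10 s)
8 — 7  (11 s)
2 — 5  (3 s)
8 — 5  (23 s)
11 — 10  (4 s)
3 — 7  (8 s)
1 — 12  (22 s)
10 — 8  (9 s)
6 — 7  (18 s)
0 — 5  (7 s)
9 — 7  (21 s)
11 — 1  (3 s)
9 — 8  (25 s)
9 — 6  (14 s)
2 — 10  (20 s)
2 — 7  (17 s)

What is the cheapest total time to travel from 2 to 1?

Compare a few routes:
2 → 5 → 7 → 10 → 11 → 1: 3+14+3+4+3 = 27
2 → 5 → 9 → 1: 3+8+10 = 21
2 → 7 → 10 → 11 → 1: 17+3+4+3 = 27
Cheapest is 2 → 5 → 9 → 1 at 21 s.

21 s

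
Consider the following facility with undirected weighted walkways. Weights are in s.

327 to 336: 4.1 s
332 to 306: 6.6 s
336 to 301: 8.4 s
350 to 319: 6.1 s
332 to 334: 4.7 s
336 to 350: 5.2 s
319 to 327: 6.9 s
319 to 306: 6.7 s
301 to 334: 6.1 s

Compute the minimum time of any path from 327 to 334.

Shortest distances from 327:
327: 0
336: 4.1  (via 327)
319: 6.9  (via 327)
350: 9.3  (via 336)
301: 12.5  (via 336)
306: 13.6  (via 319)
334: 18.6  (via 301)
Shortest route: 327–336–301–334 = 18.6 s.

18.6 s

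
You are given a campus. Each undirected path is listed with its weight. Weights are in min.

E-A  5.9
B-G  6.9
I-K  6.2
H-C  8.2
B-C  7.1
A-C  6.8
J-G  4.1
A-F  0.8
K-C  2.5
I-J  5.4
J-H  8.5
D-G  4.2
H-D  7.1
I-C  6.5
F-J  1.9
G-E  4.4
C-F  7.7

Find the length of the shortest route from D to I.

Compare a few routes:
D - H - J - I: 7.1+8.5+5.4 = 21
D - G - J - I: 4.2+4.1+5.4 = 13.7
The minimum is 13.7 min via D - G - J - I.

13.7 min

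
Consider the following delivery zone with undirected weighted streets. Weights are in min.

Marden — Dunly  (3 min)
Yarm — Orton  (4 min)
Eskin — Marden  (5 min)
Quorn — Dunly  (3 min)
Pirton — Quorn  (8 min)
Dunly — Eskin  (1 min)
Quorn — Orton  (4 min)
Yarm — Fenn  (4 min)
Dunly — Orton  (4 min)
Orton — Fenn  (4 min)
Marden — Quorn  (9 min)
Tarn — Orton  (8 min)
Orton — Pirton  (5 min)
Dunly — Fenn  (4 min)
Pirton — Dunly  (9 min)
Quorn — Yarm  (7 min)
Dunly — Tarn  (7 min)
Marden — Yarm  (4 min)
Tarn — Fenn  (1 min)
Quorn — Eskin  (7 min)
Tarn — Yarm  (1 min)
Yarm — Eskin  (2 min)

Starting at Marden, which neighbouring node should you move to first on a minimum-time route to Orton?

Dunly

Candidate routes:
Marden–Yarm–Orton: 4+4 = 8
Marden–Dunly–Orton: 3+4 = 7
Cheapest is Marden–Dunly–Orton at 7 min.
So from Marden the first move is to Dunly.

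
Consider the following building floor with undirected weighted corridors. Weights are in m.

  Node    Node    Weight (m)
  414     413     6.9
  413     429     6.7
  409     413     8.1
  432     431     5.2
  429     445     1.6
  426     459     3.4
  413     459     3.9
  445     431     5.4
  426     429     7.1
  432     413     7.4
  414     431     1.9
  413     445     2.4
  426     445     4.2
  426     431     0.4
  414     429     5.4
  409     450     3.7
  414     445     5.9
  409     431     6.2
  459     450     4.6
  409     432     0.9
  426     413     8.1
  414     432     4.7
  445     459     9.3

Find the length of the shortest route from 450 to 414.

9.3 m

Settle nodes by increasing distance from 450:
450: 0
409: 3.7  (via 450)
459: 4.6  (via 450)
432: 4.6  (via 409)
426: 8  (via 459)
431: 8.4  (via 426)
413: 8.5  (via 459)
414: 9.3  (via 432)
Shortest route: 450 → 409 → 432 → 414 = 9.3 m.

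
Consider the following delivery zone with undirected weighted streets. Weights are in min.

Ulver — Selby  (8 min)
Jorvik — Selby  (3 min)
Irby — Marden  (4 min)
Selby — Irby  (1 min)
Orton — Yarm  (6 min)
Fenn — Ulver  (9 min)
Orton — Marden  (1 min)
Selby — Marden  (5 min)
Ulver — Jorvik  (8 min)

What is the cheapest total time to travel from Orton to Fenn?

Running Dijkstra from Orton:
Orton: 0
Marden: 1  (via Orton)
Irby: 5  (via Marden)
Selby: 6  (via Marden)
Yarm: 6  (via Orton)
Jorvik: 9  (via Selby)
Ulver: 14  (via Selby)
Fenn: 23  (via Ulver)
Shortest route: Orton–Marden–Selby–Ulver–Fenn = 23 min.

23 min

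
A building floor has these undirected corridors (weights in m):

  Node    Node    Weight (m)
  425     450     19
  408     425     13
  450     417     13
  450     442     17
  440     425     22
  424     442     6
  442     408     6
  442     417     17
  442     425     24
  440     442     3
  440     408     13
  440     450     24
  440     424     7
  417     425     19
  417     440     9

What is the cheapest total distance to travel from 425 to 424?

25 m

Candidate routes:
425–408–442–424: 13+6+6 = 25
425–408–442–440–424: 13+6+3+7 = 29
425–440–424: 22+7 = 29
425–442–424: 24+6 = 30
Cheapest is 425–408–442–424 at 25 m.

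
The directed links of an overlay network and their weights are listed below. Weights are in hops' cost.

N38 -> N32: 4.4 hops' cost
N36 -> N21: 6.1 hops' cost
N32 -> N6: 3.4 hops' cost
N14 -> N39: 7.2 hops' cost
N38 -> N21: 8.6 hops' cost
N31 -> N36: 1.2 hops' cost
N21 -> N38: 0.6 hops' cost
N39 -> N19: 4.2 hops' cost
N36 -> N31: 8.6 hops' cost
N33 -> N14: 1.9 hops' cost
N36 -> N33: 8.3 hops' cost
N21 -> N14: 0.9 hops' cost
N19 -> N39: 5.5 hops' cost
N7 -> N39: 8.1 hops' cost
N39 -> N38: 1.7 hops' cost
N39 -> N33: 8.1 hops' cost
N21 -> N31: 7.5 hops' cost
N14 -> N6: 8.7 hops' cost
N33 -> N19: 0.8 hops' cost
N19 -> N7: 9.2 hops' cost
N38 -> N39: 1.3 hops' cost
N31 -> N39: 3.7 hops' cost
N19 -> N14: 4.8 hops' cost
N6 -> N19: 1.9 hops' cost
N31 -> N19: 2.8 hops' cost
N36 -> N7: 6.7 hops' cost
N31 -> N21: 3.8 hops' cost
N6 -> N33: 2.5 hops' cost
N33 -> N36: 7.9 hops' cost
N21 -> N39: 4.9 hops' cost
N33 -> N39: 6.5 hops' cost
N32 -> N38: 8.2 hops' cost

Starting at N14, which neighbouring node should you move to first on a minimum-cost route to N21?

Candidate routes:
N14 - N6 - N33 - N36 - N21: 8.7+2.5+7.9+6.1 = 25.2
N14 - N6 - N19 - N39 - N38 - N21: 8.7+1.9+5.5+1.7+8.6 = 26.4
N14 - N39 - N38 - N21: 7.2+1.7+8.6 = 17.5
N14 - N6 - N33 - N19 - N39 - N38 - N21: 8.7+2.5+0.8+5.5+1.7+8.6 = 27.8
Cheapest is N14 - N39 - N38 - N21 at 17.5 hops' cost.
So from N14 the first move is to N39.

N39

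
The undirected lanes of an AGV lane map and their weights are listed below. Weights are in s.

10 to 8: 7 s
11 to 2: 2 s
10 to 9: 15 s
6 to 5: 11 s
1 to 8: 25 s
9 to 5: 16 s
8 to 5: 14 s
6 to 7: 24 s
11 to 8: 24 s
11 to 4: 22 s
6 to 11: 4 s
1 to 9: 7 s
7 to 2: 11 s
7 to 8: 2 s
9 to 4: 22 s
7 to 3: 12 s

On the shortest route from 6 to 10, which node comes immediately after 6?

11

Candidate routes:
6 - 7 - 8 - 10: 24+2+7 = 33
6 - 5 - 8 - 10: 11+14+7 = 32
6 - 11 - 2 - 7 - 8 - 10: 4+2+11+2+7 = 26
6 - 11 - 8 - 10: 4+24+7 = 35
The minimum is 26 s via 6 - 11 - 2 - 7 - 8 - 10.
So from 6 the first move is to 11.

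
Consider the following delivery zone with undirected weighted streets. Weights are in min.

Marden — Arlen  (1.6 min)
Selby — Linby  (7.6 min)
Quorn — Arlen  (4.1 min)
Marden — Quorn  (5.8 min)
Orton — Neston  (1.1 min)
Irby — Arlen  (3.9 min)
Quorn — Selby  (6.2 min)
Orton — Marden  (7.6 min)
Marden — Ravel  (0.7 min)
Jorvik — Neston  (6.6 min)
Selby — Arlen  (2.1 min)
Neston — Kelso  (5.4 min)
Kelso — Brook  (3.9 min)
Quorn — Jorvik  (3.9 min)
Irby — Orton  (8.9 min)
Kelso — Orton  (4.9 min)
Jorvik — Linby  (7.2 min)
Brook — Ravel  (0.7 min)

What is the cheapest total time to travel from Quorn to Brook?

Shortest distances from Quorn:
Quorn: 0
Jorvik: 3.9  (via Quorn)
Arlen: 4.1  (via Quorn)
Marden: 5.7  (via Arlen)
Selby: 6.2  (via Quorn)
Ravel: 6.4  (via Marden)
Brook: 7.1  (via Ravel)
Shortest route: Quorn–Arlen–Marden–Ravel–Brook = 7.1 min.

7.1 min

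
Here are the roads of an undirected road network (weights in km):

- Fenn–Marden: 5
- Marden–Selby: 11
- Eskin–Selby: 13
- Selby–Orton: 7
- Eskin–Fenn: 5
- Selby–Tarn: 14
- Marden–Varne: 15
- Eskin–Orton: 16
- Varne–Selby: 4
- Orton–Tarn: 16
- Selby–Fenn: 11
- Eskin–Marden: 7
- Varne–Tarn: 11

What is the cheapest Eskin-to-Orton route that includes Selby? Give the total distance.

Shortest Eskin→Selby: Eskin → Selby = 13
Shortest Selby→Orton: Selby → Orton = 7
Total via Selby: 13 + 7 = 20 km.

20 km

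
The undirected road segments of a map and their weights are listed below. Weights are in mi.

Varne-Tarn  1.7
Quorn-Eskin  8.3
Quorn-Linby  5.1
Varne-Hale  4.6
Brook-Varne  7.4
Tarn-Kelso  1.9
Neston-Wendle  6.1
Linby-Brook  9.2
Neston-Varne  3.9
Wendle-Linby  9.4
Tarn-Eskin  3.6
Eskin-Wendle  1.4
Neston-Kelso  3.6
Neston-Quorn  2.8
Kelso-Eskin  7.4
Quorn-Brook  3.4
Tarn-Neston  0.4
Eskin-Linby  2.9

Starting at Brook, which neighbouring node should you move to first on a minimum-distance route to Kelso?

Quorn

Compare a few routes:
Brook → Varne → Tarn → Kelso: 7.4+1.7+1.9 = 11
Brook → Quorn → Neston → Tarn → Kelso: 3.4+2.8+0.4+1.9 = 8.5
Brook → Varne → Tarn → Neston → Kelso: 7.4+1.7+0.4+3.6 = 13.1
Brook → Quorn → Neston → Kelso: 3.4+2.8+3.6 = 9.8
Cheapest is Brook → Quorn → Neston → Tarn → Kelso at 8.5 mi.
So from Brook the first move is to Quorn.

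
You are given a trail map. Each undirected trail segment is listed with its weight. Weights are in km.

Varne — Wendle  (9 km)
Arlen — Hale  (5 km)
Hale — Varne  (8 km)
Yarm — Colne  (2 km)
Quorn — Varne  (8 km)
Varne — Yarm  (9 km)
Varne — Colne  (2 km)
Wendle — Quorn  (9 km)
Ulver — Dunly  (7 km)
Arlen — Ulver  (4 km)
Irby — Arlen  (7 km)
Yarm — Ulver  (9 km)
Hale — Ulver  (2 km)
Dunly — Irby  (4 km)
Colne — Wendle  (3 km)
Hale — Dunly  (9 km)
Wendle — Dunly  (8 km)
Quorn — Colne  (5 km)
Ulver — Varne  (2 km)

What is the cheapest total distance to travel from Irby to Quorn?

20 km

Enumerating some paths:
Irby → Arlen → Ulver → Varne → Quorn: 7+4+2+8 = 21
Irby → Dunly → Wendle → Colne → Quorn: 4+8+3+5 = 20
Irby → Dunly → Ulver → Varne → Quorn: 4+7+2+8 = 21
The minimum is 20 km via Irby → Dunly → Wendle → Colne → Quorn.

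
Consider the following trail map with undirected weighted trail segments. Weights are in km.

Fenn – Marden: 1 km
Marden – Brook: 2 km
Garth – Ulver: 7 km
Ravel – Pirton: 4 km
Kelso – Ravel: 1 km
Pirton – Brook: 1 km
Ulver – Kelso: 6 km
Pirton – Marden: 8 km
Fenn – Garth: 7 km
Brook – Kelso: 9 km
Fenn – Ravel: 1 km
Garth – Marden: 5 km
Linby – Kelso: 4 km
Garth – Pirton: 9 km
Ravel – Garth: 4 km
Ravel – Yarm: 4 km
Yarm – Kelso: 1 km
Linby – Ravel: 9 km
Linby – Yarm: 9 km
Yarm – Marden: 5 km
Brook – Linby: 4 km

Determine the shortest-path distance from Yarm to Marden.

4 km

Shortest distances from Yarm:
Yarm: 0
Kelso: 1  (via Yarm)
Ravel: 2  (via Kelso)
Fenn: 3  (via Ravel)
Marden: 4  (via Fenn)
Shortest route: Yarm → Kelso → Ravel → Fenn → Marden = 4 km.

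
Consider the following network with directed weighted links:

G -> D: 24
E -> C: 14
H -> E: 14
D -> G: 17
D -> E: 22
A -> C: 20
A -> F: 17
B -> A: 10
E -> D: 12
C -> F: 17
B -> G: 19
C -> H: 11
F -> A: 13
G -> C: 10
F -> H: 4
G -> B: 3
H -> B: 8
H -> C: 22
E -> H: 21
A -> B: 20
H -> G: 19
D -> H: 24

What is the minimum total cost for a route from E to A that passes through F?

Best E to F: E–C–F costing 31
Best F to A: F–A costing 13
Total via F: 31 + 13 = 44.

44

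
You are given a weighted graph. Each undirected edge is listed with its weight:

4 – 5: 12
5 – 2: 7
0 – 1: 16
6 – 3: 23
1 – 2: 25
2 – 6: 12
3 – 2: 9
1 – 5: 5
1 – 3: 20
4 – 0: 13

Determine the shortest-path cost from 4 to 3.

28

Enumerating some paths:
4 - 5 - 1 - 3: 12+5+20 = 37
4 - 5 - 2 - 3: 12+7+9 = 28
Cheapest is 4 - 5 - 2 - 3 at 28.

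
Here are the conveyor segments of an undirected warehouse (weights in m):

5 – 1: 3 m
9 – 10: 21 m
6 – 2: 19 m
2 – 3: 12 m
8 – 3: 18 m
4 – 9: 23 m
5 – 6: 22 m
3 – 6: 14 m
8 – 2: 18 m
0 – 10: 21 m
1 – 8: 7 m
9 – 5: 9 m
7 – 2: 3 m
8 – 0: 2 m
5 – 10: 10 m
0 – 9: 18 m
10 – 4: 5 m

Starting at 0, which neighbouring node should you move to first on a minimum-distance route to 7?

Compare a few routes:
0 - 8 - 3 - 2 - 7: 2+18+12+3 = 35
0 - 8 - 2 - 7: 2+18+3 = 23
0 - 8 - 3 - 6 - 2 - 7: 2+18+14+19+3 = 56
0 - 8 - 1 - 5 - 6 - 2 - 7: 2+7+3+22+19+3 = 56
Cheapest is 0 - 8 - 2 - 7 at 23 m.
So from 0 the first move is to 8.

8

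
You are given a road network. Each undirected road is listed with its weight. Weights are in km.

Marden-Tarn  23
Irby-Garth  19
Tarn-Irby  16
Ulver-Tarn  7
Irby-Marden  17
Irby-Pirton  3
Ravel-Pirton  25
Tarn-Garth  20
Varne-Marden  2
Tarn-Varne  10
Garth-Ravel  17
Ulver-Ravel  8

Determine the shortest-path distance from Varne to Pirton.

Shortest distances from Varne:
Varne: 0
Marden: 2  (via Varne)
Tarn: 10  (via Varne)
Ulver: 17  (via Tarn)
Irby: 19  (via Marden)
Pirton: 22  (via Irby)
Shortest route: Varne → Marden → Irby → Pirton = 22 km.

22 km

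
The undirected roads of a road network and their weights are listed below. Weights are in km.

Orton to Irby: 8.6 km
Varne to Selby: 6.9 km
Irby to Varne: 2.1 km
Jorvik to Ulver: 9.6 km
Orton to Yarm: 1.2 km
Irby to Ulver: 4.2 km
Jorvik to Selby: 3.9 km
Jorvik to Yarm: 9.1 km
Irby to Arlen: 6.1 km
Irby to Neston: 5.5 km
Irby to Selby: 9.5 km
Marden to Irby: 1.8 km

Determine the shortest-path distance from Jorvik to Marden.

Running Dijkstra from Jorvik:
Jorvik: 0
Selby: 3.9  (via Jorvik)
Yarm: 9.1  (via Jorvik)
Ulver: 9.6  (via Jorvik)
Orton: 10.3  (via Yarm)
Varne: 10.8  (via Selby)
Irby: 12.9  (via Varne)
Marden: 14.7  (via Irby)
Shortest route: Jorvik–Selby–Varne–Irby–Marden = 14.7 km.

14.7 km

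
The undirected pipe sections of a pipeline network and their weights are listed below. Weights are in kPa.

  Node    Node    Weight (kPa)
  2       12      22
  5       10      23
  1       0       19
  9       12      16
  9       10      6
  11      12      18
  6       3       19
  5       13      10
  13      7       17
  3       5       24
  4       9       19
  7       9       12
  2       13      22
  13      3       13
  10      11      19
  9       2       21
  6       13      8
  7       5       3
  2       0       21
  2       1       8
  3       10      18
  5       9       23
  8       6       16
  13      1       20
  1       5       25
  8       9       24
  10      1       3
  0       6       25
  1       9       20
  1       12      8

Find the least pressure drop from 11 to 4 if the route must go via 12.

Best 11 to 12: 11 → 12 costing 18
Best 12 to 4: 12 → 9 → 4 costing 35
Total via 12: 18 + 35 = 53 kPa.

53 kPa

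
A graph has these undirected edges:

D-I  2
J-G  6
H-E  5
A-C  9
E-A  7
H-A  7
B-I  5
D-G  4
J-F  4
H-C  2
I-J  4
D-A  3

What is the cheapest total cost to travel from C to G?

Enumerating some paths:
C - H - E - A - D - G: 2+5+7+3+4 = 21
C - A - D - I - J - G: 9+3+2+4+6 = 24
C - A - D - G: 9+3+4 = 16
C - H - A - D - I - J - G: 2+7+3+2+4+6 = 24
The minimum is 16 via C - A - D - G.

16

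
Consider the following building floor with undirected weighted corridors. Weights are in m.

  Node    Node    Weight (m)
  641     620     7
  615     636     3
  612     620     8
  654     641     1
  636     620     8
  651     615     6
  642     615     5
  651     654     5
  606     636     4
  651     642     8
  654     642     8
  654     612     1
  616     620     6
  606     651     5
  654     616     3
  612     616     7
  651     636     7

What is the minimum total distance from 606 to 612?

Compare a few routes:
606–651–654–612: 5+5+1 = 11
606–636–615–651–654–612: 4+3+6+5+1 = 19
606–636–651–654–612: 4+7+5+1 = 17
Cheapest is 606–651–654–612 at 11 m.

11 m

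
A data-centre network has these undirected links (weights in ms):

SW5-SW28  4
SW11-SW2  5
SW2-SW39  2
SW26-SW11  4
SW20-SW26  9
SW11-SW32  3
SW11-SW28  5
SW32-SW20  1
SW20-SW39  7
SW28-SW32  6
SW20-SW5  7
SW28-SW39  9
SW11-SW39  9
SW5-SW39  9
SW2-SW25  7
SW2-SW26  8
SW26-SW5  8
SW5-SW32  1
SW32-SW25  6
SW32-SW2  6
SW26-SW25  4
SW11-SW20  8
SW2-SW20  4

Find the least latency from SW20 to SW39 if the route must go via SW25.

16 ms

Best SW20 to SW25: SW20–SW32–SW25 costing 7
Best SW25 to SW39: SW25–SW2–SW39 costing 9
Total via SW25: 7 + 9 = 16 ms.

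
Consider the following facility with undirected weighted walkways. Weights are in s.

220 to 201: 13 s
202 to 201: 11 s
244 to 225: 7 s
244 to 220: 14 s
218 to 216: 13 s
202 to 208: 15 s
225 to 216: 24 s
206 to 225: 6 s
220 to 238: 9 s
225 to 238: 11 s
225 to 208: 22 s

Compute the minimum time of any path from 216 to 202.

61 s

Running Dijkstra from 216:
216: 0
218: 13  (via 216)
225: 24  (via 216)
206: 30  (via 225)
244: 31  (via 225)
238: 35  (via 225)
220: 44  (via 238)
208: 46  (via 225)
201: 57  (via 220)
202: 61  (via 208)
Shortest route: 216 → 225 → 208 → 202 = 61 s.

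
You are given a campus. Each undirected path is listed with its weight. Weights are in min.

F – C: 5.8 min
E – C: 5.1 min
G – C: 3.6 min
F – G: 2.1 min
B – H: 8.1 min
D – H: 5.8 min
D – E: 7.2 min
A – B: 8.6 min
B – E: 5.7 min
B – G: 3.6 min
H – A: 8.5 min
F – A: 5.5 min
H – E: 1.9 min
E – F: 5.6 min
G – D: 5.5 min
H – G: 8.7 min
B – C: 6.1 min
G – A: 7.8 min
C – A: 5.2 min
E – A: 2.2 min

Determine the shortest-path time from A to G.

7.6 min

Enumerating some paths:
A - G: 7.8 = 7.8
A - F - G: 5.5+2.1 = 7.6
Cheapest is A - F - G at 7.6 min.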